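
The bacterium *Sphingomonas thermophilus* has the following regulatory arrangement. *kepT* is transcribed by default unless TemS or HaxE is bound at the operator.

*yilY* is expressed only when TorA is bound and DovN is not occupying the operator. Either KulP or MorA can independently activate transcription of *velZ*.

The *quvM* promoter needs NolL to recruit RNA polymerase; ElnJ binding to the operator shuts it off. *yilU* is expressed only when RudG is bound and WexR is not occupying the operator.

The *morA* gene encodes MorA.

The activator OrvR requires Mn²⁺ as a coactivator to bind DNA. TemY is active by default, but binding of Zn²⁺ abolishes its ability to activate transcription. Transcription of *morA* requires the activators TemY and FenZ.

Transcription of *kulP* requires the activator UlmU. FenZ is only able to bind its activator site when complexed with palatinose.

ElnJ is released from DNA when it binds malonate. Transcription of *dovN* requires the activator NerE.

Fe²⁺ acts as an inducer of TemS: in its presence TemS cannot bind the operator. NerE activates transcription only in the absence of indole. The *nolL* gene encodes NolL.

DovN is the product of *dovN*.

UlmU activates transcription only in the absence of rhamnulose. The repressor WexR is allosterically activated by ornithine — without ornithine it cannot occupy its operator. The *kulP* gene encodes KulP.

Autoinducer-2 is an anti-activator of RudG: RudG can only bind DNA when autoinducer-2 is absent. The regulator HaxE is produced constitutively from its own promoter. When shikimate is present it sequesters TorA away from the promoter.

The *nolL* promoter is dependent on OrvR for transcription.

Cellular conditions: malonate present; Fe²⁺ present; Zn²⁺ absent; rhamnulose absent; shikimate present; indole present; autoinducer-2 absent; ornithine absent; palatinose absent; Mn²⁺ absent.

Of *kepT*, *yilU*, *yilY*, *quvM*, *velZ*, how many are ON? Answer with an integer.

Fe²⁺ is present, so TemS is inactive.
HaxE is produced constitutively and is active.
With repressor HaxE bound, *kepT* is not transcribed.
→ *kepT* is OFF.
Ornithine is absent, so WexR is inactive.
Autoinducer-2 is absent, so RudG is active.
No repressor is bound and RudG is active, so *yilU* is transcribed.
→ *yilU* is ON.
Indole is present, so NerE is inactive.
Required activator NerE is absent, so *dovN* is not transcribed.
So DovN is not produced.
Shikimate is present, so TorA is inactive.
Required activator TorA is absent, so *yilY* is not transcribed.
→ *yilY* is OFF.
Malonate is present, so ElnJ is inactive.
Mn²⁺ is absent, so OrvR is inactive.
Required activator OrvR is absent, so *nolL* is not transcribed.
So NolL is not produced.
Required activator NolL is absent, so *quvM* is not transcribed.
→ *quvM* is OFF.
Rhamnulose is absent, so UlmU is active.
No repressor is bound and UlmU is active, so *kulP* is transcribed.
So KulP is produced and active.
Zn²⁺ is absent, so TemY is active.
Palatinose is absent, so FenZ is inactive.
Required activator FenZ is absent, so *morA* is not transcribed.
So MorA is not produced.
Activator KulP is present, so *velZ* is transcribed.
→ *velZ* is ON.
2 of the 5 genes are transcribed.

2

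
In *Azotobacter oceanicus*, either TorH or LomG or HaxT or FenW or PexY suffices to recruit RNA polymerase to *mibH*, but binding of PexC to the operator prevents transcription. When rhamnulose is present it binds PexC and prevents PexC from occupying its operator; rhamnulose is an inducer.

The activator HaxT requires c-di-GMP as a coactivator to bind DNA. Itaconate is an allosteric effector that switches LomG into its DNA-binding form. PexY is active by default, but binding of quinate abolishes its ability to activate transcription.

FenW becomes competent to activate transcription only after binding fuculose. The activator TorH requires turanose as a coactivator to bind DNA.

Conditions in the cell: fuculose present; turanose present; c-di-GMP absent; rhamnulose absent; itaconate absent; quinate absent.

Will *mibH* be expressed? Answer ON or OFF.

Turanose is present, so TorH is active.
Itaconate is absent, so LomG is inactive.
c-di-GMP is absent, so HaxT is inactive.
Rhamnulose is absent, so PexC is active.
Fuculose is present, so FenW is active.
Quinate is absent, so PexY is active.
With repressor PexC bound, *mibH* is not transcribed.

OFF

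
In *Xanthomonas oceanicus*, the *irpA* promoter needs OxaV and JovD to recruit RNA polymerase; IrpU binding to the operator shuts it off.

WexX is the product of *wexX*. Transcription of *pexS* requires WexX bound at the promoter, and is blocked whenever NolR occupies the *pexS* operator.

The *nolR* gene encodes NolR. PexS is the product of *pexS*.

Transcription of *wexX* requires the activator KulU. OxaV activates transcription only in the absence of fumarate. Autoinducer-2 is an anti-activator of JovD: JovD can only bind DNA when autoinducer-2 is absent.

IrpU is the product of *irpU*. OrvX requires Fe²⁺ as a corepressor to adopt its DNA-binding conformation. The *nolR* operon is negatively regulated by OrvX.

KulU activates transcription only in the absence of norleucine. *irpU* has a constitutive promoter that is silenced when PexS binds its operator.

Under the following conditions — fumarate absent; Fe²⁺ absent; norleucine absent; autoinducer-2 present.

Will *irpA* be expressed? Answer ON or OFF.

OFF

Fumarate is absent, so OxaV is active.
Fe²⁺ is absent, so OrvX is inactive.
With no repressor bound, *nolR* is transcribed.
So NolR is produced and active.
Norleucine is absent, so KulU is active.
No repressor is bound and KulU is active, so *wexX* is transcribed.
So WexX is produced and active.
With repressor NolR bound, *pexS* is not transcribed.
So PexS is not produced.
With no repressor bound, *irpU* is transcribed.
So IrpU is produced and active.
Autoinducer-2 is present, so JovD is inactive.
With repressor IrpU bound, *irpA* is not transcribed.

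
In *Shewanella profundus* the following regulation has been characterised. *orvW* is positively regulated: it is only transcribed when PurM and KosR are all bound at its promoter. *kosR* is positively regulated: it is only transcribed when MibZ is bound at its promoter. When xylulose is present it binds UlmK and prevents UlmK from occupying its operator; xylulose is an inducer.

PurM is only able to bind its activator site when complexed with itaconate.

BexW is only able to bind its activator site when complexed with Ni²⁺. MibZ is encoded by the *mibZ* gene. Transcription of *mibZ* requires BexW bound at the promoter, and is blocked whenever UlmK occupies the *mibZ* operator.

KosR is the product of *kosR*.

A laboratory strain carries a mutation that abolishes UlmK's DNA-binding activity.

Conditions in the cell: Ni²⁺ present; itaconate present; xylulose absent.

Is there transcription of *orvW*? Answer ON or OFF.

Itaconate is present, so PurM is active.
UlmK is non-functional in this strain, so it has no effect.
Ni²⁺ is present, so BexW is active.
No repressor is bound and BexW is active, so *mibZ* is transcribed.
So MibZ is produced and active.
No repressor is bound and MibZ is active, so *kosR* is transcribed.
So KosR is produced and active.
No repressor is bound and PurM and KosR are active, so *orvW* is transcribed.

ON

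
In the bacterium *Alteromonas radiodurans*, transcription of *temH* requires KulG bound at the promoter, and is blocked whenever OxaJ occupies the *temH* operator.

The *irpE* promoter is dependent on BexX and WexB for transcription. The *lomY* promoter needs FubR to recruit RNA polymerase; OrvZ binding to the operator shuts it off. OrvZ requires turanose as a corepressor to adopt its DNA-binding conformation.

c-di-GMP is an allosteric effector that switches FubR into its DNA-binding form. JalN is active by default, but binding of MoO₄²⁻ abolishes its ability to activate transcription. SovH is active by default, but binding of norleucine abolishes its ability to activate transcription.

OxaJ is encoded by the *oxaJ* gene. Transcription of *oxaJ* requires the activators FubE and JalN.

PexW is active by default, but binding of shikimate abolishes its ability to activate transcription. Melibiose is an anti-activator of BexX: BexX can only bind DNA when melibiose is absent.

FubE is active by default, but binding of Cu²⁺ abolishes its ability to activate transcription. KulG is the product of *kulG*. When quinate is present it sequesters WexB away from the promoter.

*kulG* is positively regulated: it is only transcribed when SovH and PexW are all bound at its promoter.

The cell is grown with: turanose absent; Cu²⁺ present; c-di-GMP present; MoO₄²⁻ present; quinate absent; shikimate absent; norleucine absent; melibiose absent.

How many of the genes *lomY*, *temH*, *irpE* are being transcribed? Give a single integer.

Turanose is absent, so OrvZ is inactive.
c-di-GMP is present, so FubR is active.
No repressor is bound and FubR is active, so *lomY* is transcribed.
→ *lomY* is ON.
Cu²⁺ is present, so FubE is inactive.
MoO₄²⁻ is present, so JalN is inactive.
Required activator FubE is absent, so *oxaJ* is not transcribed.
So OxaJ is not produced.
Norleucine is absent, so SovH is active.
Shikimate is absent, so PexW is active.
No repressor is bound and SovH and PexW are active, so *kulG* is transcribed.
So KulG is produced and active.
No repressor is bound and KulG is active, so *temH* is transcribed.
→ *temH* is ON.
Melibiose is absent, so BexX is active.
Quinate is absent, so WexB is active.
No repressor is bound and BexX and WexB are active, so *irpE* is transcribed.
→ *irpE* is ON.
3 of the 3 genes are transcribed.

3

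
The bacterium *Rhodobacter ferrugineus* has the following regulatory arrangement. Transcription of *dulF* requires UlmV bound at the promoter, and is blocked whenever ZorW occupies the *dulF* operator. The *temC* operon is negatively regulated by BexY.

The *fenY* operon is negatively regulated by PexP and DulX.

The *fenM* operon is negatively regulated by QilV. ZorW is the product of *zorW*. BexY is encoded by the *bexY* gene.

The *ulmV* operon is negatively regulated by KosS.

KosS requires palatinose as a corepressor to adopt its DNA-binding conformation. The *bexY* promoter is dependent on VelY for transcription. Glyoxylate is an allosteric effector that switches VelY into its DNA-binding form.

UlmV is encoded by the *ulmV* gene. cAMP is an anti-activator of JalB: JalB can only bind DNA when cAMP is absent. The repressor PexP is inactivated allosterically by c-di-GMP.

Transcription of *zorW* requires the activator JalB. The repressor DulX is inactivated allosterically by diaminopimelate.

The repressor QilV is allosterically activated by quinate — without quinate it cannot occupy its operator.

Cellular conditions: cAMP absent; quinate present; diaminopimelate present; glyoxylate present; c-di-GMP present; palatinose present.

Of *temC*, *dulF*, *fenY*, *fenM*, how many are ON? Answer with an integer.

Glyoxylate is present, so VelY is active.
No repressor is bound and VelY is active, so *bexY* is transcribed.
So BexY is produced and active.
With repressor BexY bound, *temC* is not transcribed.
→ *temC* is OFF.
cAMP is absent, so JalB is active.
No repressor is bound and JalB is active, so *zorW* is transcribed.
So ZorW is produced and active.
Palatinose is present, so KosS is active.
With repressor KosS bound, *ulmV* is not transcribed.
So UlmV is not produced.
With repressor ZorW bound, *dulF* is not transcribed.
→ *dulF* is OFF.
c-di-GMP is present, so PexP is inactive.
Diaminopimelate is present, so DulX is inactive.
With no repressor bound, *fenY* is transcribed.
→ *fenY* is ON.
Quinate is present, so QilV is active.
With repressor QilV bound, *fenM* is not transcribed.
→ *fenM* is OFF.
1 of the 4 genes is transcribed.

1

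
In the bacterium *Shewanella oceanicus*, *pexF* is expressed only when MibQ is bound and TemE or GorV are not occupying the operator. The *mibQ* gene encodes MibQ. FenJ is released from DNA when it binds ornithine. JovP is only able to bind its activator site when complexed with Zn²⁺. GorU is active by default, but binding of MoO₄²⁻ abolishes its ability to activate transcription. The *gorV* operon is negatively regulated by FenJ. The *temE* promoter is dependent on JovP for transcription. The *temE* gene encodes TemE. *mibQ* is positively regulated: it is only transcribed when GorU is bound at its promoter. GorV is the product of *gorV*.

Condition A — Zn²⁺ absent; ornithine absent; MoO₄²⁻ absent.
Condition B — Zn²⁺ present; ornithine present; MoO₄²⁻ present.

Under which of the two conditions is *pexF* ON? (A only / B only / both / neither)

Condition A:
Zn²⁺ is absent, so JovP is inactive.
Required activator JovP is absent, so *temE* is not transcribed.
So TemE is not produced.
Ornithine is absent, so FenJ is active.
With repressor FenJ bound, *gorV* is not transcribed.
So GorV is not produced.
MoO₄²⁻ is absent, so GorU is active.
No repressor is bound and GorU is active, so *mibQ* is transcribed.
So MibQ is produced and active.
No repressor is bound and MibQ is active, so *pexF* is transcribed.
→ *pexF* is ON in A.
Condition B:
Zn²⁺ is present, so JovP is active.
No repressor is bound and JovP is active, so *temE* is transcribed.
So TemE is produced and active.
Ornithine is present, so FenJ is inactive.
With no repressor bound, *gorV* is transcribed.
So GorV is produced and active.
MoO₄²⁻ is present, so GorU is inactive.
Required activator GorU is absent, so *mibQ* is not transcribed.
So MibQ is not produced.
With repressor TemE bound, *pexF* is not transcribed.
→ *pexF* is OFF in B.

A only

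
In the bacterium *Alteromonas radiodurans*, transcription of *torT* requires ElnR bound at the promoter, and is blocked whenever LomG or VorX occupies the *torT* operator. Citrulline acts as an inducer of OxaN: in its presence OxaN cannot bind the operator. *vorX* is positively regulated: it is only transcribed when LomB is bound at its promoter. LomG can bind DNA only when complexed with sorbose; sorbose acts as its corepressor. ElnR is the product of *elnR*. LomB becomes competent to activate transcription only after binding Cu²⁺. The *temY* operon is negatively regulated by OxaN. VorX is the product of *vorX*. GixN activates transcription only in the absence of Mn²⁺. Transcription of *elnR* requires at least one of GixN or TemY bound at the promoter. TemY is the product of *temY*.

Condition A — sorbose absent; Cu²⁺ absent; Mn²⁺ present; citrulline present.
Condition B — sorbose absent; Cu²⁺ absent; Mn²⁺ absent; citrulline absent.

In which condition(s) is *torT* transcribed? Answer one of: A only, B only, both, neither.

Condition A:
Sorbose is absent, so LomG is inactive.
Cu²⁺ is absent, so LomB is inactive.
Required activator LomB is absent, so *vorX* is not transcribed.
So VorX is not produced.
Mn²⁺ is present, so GixN is inactive.
Citrulline is present, so OxaN is inactive.
With no repressor bound, *temY* is transcribed.
So TemY is produced and active.
Activator TemY is present, so *elnR* is transcribed.
So ElnR is produced and active.
No repressor is bound and ElnR is active, so *torT* is transcribed.
→ *torT* is ON in A.
Condition B:
Sorbose is absent, so LomG is inactive.
Cu²⁺ is absent, so LomB is inactive.
Required activator LomB is absent, so *vorX* is not transcribed.
So VorX is not produced.
Mn²⁺ is absent, so GixN is active.
Citrulline is absent, so OxaN is active.
With repressor OxaN bound, *temY* is not transcribed.
So TemY is not produced.
Activator GixN is present, so *elnR* is transcribed.
So ElnR is produced and active.
No repressor is bound and ElnR is active, so *torT* is transcribed.
→ *torT* is ON in B.

both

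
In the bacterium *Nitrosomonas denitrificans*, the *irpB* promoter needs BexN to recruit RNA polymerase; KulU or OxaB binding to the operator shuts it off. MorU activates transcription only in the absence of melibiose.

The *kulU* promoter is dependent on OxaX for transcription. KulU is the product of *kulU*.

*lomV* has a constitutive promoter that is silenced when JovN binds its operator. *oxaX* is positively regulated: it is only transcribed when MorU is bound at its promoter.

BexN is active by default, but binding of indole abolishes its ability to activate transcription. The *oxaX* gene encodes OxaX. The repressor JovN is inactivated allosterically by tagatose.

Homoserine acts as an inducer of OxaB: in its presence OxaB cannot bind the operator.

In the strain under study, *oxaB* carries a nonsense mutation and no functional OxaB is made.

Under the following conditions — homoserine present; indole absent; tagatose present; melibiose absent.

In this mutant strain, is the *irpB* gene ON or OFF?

OFF

Melibiose is absent, so MorU is active.
No repressor is bound and MorU is active, so *oxaX* is transcribed.
So OxaX is produced and active.
No repressor is bound and OxaX is active, so *kulU* is transcribed.
So KulU is produced and active.
OxaB is non-functional in this strain, so it has no effect.
Indole is absent, so BexN is active.
With repressor KulU bound, *irpB* is not transcribed.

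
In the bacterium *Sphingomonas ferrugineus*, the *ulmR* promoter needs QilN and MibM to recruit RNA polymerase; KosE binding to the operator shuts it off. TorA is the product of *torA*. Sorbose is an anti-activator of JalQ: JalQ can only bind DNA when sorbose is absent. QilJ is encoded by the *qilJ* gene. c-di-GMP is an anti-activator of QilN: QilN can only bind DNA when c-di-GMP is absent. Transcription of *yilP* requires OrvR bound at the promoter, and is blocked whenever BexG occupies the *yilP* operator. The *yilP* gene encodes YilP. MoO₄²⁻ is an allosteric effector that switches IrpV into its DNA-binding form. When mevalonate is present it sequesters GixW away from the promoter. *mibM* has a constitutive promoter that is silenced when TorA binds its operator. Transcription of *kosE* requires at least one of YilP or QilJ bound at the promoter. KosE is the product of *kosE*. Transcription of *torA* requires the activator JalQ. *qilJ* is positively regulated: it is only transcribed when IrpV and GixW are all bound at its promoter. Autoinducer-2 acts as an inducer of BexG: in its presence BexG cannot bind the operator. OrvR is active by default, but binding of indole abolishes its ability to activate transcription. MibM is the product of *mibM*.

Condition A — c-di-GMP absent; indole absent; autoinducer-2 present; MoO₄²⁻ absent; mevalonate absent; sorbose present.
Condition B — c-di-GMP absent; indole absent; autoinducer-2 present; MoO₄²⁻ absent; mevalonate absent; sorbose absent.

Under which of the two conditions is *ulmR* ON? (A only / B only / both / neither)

Condition A:
c-di-GMP is absent, so QilN is active.
Indole is absent, so OrvR is active.
Autoinducer-2 is present, so BexG is inactive.
No repressor is bound and OrvR is active, so *yilP* is transcribed.
So YilP is produced and active.
MoO₄²⁻ is absent, so IrpV is inactive.
Mevalonate is absent, so GixW is active.
Required activator IrpV is absent, so *qilJ* is not transcribed.
So QilJ is not produced.
Activator YilP is present, so *kosE* is transcribed.
So KosE is produced and active.
Sorbose is present, so JalQ is inactive.
Required activator JalQ is absent, so *torA* is not transcribed.
So TorA is not produced.
With no repressor bound, *mibM* is transcribed.
So MibM is produced and active.
With repressor KosE bound, *ulmR* is not transcribed.
→ *ulmR* is OFF in A.
Condition B:
c-di-GMP is absent, so QilN is active.
Indole is absent, so OrvR is active.
Autoinducer-2 is present, so BexG is inactive.
No repressor is bound and OrvR is active, so *yilP* is transcribed.
So YilP is produced and active.
MoO₄²⁻ is absent, so IrpV is inactive.
Mevalonate is absent, so GixW is active.
Required activator IrpV is absent, so *qilJ* is not transcribed.
So QilJ is not produced.
Activator YilP is present, so *kosE* is transcribed.
So KosE is produced and active.
Sorbose is absent, so JalQ is active.
No repressor is bound and JalQ is active, so *torA* is transcribed.
So TorA is produced and active.
With repressor TorA bound, *mibM* is not transcribed.
So MibM is not produced.
With repressor KosE bound, *ulmR* is not transcribed.
→ *ulmR* is OFF in B.

neither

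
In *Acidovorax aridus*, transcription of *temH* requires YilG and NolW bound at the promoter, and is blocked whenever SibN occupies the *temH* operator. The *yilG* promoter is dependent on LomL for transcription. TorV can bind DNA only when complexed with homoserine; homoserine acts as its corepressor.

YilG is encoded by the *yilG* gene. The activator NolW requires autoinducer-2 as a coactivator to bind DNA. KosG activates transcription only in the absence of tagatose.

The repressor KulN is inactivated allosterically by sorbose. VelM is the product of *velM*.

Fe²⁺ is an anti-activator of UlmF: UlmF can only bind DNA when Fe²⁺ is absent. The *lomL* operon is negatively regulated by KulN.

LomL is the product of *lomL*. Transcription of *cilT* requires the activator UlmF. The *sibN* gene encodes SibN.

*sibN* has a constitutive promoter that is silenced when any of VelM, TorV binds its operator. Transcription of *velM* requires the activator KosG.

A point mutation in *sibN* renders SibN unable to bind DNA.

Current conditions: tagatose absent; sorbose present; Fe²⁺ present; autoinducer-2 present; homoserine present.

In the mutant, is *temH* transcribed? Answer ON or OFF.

ON

SibN is non-functional in this strain, so it has no effect.
Sorbose is present, so KulN is inactive.
With no repressor bound, *lomL* is transcribed.
So LomL is produced and active.
No repressor is bound and LomL is active, so *yilG* is transcribed.
So YilG is produced and active.
Autoinducer-2 is present, so NolW is active.
No repressor is bound and YilG and NolW are active, so *temH* is transcribed.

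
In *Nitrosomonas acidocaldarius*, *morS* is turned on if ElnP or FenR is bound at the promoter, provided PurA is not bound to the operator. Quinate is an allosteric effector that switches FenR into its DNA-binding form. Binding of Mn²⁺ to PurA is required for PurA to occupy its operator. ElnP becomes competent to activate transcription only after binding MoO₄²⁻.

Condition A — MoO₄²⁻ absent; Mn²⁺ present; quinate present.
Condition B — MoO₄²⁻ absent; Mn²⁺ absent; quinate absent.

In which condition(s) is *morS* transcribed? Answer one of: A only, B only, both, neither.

Condition A:
MoO₄²⁻ is absent, so ElnP is inactive.
Mn²⁺ is present, so PurA is active.
Quinate is present, so FenR is active.
With repressor PurA bound, *morS* is not transcribed.
→ *morS* is OFF in A.
Condition B:
MoO₄²⁻ is absent, so ElnP is inactive.
Mn²⁺ is absent, so PurA is inactive.
Quinate is absent, so FenR is inactive.
No activator is available at the *morS* promoter, so *morS* is not transcribed.
→ *morS* is OFF in B.

neither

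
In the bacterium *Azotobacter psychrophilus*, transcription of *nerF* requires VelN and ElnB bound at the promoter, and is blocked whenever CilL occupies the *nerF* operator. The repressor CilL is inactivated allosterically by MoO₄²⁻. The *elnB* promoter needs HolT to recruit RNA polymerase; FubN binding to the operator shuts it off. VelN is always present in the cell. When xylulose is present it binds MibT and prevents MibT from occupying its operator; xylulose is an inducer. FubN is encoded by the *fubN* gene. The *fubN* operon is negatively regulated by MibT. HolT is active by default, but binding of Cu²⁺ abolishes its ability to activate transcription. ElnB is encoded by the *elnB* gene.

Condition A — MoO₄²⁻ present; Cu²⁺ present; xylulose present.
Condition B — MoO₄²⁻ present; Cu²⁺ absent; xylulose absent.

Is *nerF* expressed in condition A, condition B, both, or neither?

B only

Condition A:
MoO₄²⁻ is present, so CilL is inactive.
VelN is produced constitutively and is active.
Cu²⁺ is present, so HolT is inactive.
Xylulose is present, so MibT is inactive.
With no repressor bound, *fubN* is transcribed.
So FubN is produced and active.
With repressor FubN bound, *elnB* is not transcribed.
So ElnB is not produced.
Required activator ElnB is absent, so *nerF* is not transcribed.
→ *nerF* is OFF in A.
Condition B:
MoO₄²⁻ is present, so CilL is inactive.
VelN is produced constitutively and is active.
Cu²⁺ is absent, so HolT is active.
Xylulose is absent, so MibT is active.
With repressor MibT bound, *fubN* is not transcribed.
So FubN is not produced.
No repressor is bound and HolT is active, so *elnB* is transcribed.
So ElnB is produced and active.
No repressor is bound and VelN and ElnB are active, so *nerF* is transcribed.
→ *nerF* is ON in B.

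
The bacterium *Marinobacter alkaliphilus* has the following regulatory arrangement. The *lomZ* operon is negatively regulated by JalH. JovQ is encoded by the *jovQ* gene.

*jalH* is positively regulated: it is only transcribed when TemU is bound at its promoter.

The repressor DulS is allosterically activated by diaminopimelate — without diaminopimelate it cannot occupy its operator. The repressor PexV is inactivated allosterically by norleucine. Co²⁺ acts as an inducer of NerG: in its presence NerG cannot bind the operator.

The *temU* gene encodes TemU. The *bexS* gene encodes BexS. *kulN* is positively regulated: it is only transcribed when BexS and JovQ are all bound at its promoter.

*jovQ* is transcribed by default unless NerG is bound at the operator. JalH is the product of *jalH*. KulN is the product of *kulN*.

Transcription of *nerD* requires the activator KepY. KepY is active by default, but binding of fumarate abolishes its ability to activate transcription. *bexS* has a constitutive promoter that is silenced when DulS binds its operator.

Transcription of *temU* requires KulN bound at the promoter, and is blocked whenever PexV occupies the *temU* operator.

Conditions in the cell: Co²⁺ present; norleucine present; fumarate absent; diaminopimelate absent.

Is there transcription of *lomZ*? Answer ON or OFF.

Diaminopimelate is absent, so DulS is inactive.
With no repressor bound, *bexS* is transcribed.
So BexS is produced and active.
Co²⁺ is present, so NerG is inactive.
With no repressor bound, *jovQ* is transcribed.
So JovQ is produced and active.
No repressor is bound and BexS and JovQ are active, so *kulN* is transcribed.
So KulN is produced and active.
Norleucine is present, so PexV is inactive.
No repressor is bound and KulN is active, so *temU* is transcribed.
So TemU is produced and active.
No repressor is bound and TemU is active, so *jalH* is transcribed.
So JalH is produced and active.
With repressor JalH bound, *lomZ* is not transcribed.

OFF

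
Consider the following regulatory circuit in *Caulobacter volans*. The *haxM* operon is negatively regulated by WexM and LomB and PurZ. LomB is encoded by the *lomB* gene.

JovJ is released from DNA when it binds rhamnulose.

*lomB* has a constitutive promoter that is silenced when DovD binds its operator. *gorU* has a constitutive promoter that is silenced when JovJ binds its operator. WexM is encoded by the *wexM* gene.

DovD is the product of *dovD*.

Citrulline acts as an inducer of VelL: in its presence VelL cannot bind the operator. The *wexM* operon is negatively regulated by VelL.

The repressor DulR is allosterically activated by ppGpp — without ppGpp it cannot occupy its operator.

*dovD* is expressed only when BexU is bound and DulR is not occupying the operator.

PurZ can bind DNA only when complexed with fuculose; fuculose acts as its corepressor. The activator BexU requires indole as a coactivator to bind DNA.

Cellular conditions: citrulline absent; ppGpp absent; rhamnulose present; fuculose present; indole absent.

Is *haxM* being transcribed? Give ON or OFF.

Citrulline is absent, so VelL is active.
With repressor VelL bound, *wexM* is not transcribed.
So WexM is not produced.
ppGpp is absent, so DulR is inactive.
Indole is absent, so BexU is inactive.
Required activator BexU is absent, so *dovD* is not transcribed.
So DovD is not produced.
With no repressor bound, *lomB* is transcribed.
So LomB is produced and active.
Fuculose is present, so PurZ is active.
With repressor LomB bound, *haxM* is not transcribed.

OFF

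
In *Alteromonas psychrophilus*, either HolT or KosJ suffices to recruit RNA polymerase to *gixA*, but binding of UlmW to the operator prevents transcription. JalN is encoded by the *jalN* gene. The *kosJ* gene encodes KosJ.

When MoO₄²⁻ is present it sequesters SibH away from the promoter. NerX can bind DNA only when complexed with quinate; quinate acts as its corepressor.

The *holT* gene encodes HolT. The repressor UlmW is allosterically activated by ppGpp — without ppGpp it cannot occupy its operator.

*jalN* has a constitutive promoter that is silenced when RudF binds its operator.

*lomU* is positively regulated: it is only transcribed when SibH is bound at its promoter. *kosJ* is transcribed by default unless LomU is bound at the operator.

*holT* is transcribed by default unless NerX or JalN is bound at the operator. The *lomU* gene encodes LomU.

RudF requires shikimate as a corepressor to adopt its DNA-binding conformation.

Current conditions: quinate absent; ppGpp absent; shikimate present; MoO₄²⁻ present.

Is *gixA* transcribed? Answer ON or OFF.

ON

Quinate is absent, so NerX is inactive.
Shikimate is present, so RudF is active.
With repressor RudF bound, *jalN* is not transcribed.
So JalN is not produced.
With no repressor bound, *holT* is transcribed.
So HolT is produced and active.
MoO₄²⁻ is present, so SibH is inactive.
Required activator SibH is absent, so *lomU* is not transcribed.
So LomU is not produced.
With no repressor bound, *kosJ* is transcribed.
So KosJ is produced and active.
ppGpp is absent, so UlmW is inactive.
Activator HolT is present, so *gixA* is transcribed.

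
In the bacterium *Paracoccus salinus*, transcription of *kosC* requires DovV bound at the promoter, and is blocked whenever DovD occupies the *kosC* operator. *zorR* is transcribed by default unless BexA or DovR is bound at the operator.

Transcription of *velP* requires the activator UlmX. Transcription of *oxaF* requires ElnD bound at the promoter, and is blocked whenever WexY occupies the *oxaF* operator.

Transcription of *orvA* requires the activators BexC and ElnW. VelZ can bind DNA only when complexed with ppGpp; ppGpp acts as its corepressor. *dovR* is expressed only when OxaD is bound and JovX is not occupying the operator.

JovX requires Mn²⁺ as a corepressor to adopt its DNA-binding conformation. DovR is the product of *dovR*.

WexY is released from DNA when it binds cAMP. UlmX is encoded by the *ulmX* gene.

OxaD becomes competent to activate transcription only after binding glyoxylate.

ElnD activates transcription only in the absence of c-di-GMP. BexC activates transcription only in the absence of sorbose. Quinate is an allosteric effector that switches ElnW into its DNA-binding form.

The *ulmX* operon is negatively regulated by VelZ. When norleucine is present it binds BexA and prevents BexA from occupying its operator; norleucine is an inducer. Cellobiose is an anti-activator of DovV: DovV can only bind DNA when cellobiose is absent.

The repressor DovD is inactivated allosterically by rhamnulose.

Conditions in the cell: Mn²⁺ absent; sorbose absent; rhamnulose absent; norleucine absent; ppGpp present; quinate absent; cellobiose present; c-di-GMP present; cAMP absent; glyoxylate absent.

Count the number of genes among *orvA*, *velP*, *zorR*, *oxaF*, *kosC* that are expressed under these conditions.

0

Sorbose is absent, so BexC is active.
Quinate is absent, so ElnW is inactive.
Required activator ElnW is absent, so *orvA* is not transcribed.
→ *orvA* is OFF.
ppGpp is present, so VelZ is active.
With repressor VelZ bound, *ulmX* is not transcribed.
So UlmX is not produced.
Required activator UlmX is absent, so *velP* is not transcribed.
→ *velP* is OFF.
Norleucine is absent, so BexA is active.
Glyoxylate is absent, so OxaD is inactive.
Mn²⁺ is absent, so JovX is inactive.
Required activator OxaD is absent, so *dovR* is not transcribed.
So DovR is not produced.
With repressor BexA bound, *zorR* is not transcribed.
→ *zorR* is OFF.
cAMP is absent, so WexY is active.
c-di-GMP is present, so ElnD is inactive.
With repressor WexY bound, *oxaF* is not transcribed.
→ *oxaF* is OFF.
Rhamnulose is absent, so DovD is active.
Cellobiose is present, so DovV is inactive.
With repressor DovD bound, *kosC* is not transcribed.
→ *kosC* is OFF.
0 of the 5 genes are transcribed.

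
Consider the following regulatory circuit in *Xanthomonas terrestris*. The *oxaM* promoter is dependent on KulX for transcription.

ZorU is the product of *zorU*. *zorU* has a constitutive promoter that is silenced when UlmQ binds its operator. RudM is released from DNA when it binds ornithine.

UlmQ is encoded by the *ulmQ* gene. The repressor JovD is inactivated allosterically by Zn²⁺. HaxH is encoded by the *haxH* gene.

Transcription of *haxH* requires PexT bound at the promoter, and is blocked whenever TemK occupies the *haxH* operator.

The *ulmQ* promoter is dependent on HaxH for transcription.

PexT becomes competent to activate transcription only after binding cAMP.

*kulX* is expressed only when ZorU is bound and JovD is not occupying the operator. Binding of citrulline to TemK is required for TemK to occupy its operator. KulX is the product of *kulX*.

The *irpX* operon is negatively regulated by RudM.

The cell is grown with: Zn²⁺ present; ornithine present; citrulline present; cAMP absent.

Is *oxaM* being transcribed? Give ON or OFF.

Citrulline is present, so TemK is active.
cAMP is absent, so PexT is inactive.
With repressor TemK bound, *haxH* is not transcribed.
So HaxH is not produced.
Required activator HaxH is absent, so *ulmQ* is not transcribed.
So UlmQ is not produced.
With no repressor bound, *zorU* is transcribed.
So ZorU is produced and active.
Zn²⁺ is present, so JovD is inactive.
No repressor is bound and ZorU is active, so *kulX* is transcribed.
So KulX is produced and active.
No repressor is bound and KulX is active, so *oxaM* is transcribed.

ON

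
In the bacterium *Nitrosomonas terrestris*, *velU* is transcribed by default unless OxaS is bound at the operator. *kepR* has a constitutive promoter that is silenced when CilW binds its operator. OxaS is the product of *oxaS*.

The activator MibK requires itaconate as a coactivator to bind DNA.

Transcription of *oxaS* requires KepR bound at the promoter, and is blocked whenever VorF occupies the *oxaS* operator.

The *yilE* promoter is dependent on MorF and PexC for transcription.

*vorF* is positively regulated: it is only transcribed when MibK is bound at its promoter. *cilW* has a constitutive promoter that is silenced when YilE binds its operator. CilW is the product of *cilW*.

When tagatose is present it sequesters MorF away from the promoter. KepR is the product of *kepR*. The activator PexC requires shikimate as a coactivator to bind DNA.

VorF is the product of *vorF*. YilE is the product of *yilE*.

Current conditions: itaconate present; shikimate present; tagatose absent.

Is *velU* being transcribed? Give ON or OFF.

Tagatose is absent, so MorF is active.
Shikimate is present, so PexC is active.
No repressor is bound and MorF and PexC are active, so *yilE* is transcribed.
So YilE is produced and active.
With repressor YilE bound, *cilW* is not transcribed.
So CilW is not produced.
With no repressor bound, *kepR* is transcribed.
So KepR is produced and active.
Itaconate is present, so MibK is active.
No repressor is bound and MibK is active, so *vorF* is transcribed.
So VorF is produced and active.
With repressor VorF bound, *oxaS* is not transcribed.
So OxaS is not produced.
With no repressor bound, *velU* is transcribed.

ON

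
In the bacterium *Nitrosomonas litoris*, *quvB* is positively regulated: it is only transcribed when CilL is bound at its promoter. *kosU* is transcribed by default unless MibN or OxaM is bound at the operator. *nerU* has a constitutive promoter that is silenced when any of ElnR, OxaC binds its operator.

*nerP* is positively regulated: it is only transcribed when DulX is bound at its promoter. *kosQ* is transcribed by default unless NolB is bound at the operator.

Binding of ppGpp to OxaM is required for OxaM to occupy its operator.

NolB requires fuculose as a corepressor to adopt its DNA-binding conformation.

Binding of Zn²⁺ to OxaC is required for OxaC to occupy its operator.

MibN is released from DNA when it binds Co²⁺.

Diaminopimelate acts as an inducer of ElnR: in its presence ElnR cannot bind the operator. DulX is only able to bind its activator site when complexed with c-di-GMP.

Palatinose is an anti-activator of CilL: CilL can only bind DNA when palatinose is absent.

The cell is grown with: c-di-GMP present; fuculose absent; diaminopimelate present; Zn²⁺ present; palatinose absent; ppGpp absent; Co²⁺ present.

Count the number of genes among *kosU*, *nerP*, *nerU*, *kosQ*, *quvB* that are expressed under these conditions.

Co²⁺ is present, so MibN is inactive.
ppGpp is absent, so OxaM is inactive.
With no repressor bound, *kosU* is transcribed.
→ *kosU* is ON.
c-di-GMP is present, so DulX is active.
No repressor is bound and DulX is active, so *nerP* is transcribed.
→ *nerP* is ON.
Diaminopimelate is present, so ElnR is inactive.
Zn²⁺ is present, so OxaC is active.
With repressor OxaC bound, *nerU* is not transcribed.
→ *nerU* is OFF.
Fuculose is absent, so NolB is inactive.
With no repressor bound, *kosQ* is transcribed.
→ *kosQ* is ON.
Palatinose is absent, so CilL is active.
No repressor is bound and CilL is active, so *quvB* is transcribed.
→ *quvB* is ON.
4 of the 5 genes are transcribed.

4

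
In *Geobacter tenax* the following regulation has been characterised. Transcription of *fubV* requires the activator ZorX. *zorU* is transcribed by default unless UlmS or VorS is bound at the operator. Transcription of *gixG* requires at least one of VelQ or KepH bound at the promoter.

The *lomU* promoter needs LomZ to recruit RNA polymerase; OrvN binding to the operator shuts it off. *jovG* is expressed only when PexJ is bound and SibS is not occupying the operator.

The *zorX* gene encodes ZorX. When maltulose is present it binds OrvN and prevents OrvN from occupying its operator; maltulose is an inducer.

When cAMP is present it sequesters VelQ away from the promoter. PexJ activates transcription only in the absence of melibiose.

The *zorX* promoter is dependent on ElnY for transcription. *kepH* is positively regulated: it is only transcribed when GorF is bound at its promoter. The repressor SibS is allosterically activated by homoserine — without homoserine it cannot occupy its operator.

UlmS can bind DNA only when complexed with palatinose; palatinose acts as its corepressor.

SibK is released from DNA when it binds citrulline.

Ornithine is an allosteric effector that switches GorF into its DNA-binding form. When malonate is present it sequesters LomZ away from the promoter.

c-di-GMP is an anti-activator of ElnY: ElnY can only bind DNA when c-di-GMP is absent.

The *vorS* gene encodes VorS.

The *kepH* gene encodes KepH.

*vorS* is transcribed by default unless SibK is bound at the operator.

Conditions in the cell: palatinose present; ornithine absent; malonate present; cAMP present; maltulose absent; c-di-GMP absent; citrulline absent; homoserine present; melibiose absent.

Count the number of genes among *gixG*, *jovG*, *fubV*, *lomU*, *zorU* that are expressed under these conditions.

cAMP is present, so VelQ is inactive.
Ornithine is absent, so GorF is inactive.
Required activator GorF is absent, so *kepH* is not transcribed.
So KepH is not produced.
No activator is available at the *gixG* promoter, so *gixG* is not transcribed.
→ *gixG* is OFF.
Homoserine is present, so SibS is active.
Melibiose is absent, so PexJ is active.
With repressor SibS bound, *jovG* is not transcribed.
→ *jovG* is OFF.
c-di-GMP is absent, so ElnY is active.
No repressor is bound and ElnY is active, so *zorX* is transcribed.
So ZorX is produced and active.
No repressor is bound and ZorX is active, so *fubV* is transcribed.
→ *fubV* is ON.
Malonate is present, so LomZ is inactive.
Maltulose is absent, so OrvN is active.
With repressor OrvN bound, *lomU* is not transcribed.
→ *lomU* is OFF.
Palatinose is present, so UlmS is active.
Citrulline is absent, so SibK is active.
With repressor SibK bound, *vorS* is not transcribed.
So VorS is not produced.
With repressor UlmS bound, *zorU* is not transcribed.
→ *zorU* is OFF.
1 of the 5 genes is transcribed.

1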